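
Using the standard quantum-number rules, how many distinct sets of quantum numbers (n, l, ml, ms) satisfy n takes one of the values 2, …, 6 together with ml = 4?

Count contributing orbitals for each principal shell:
n=5 → 1; n=6 → 2.
Orbitals: 1 + 2 = 3. Including both spin states (ms = ±1/2) gives 2 × 3 = 6 states.

6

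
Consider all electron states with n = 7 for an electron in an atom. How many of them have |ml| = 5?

For n = 7, l ranges over 0 … 6.
Contributions: l=5 → 2; l=6 → 2.
Orbitals: 2 + 2 = 4. Each orbital carries two spin states, so 4 × 2 = 8 states.

8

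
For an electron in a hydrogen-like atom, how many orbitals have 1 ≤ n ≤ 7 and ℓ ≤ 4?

105

Go shell by shell, enumerating (ℓ, m_ℓ) with ℓ ≤ 4:
n=1 → 1; n=2 → 4; n=3 → 9; n=4 → 16; n=5 → 25; n=6 → 25; n=7 → 25.
Total orbitals: 1 + 4 + 9 + 16 + 25 + 25 + 25 = 105.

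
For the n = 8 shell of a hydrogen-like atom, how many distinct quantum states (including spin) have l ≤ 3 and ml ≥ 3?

Orbitals with l ≤ 3 and ml ≥ 3, by l: l=3 → 1.
Orbitals: 1. Each orbital carries two spin states, so 1 × 2 = 2 states.

2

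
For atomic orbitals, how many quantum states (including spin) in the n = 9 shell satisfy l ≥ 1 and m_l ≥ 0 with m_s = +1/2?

44

With n = 9 the allowed l are 0, 1, …, 8.
The (l, m_l) pairs meeting l ≥ 1 and m_l ≥ 0 give: l=1 → 2; l=2 → 3; l=3 → 4; l=4 → 5; l=5 → 6; l=6 → 7; l=7 → 8; l=8 → 9.
Orbitals: 2 + 3 + 4 + 5 + 6 + 7 + 8 + 9 = 44. With m_s fixed to a single value there is one state per orbital, giving 44 states.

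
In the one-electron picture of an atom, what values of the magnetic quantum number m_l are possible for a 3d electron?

The 3d subshell has l = 2, and m_l takes every integer from −l to +l. With l = 2 that gives the 5 values -2, -1, 0, 1, 2.

-2, -1, 0, 1, 2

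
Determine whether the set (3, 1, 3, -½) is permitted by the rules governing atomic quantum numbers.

Not allowed

The magnetic quantum number must satisfy −l ≤ m_l ≤ l. With l = 1, m_l can only be -1, 0, 1, so m_l = 3 is forbidden.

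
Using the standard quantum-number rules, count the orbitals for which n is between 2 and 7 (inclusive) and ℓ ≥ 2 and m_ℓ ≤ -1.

50

Go shell by shell, enumerating (ℓ, m_ℓ) with ℓ ≥ 2 and m_ℓ ≤ -1:
n=3 → 2; n=4 → 5; n=5 → 9; n=6 → 14; n=7 → 20.
Total orbitals: 2 + 5 + 9 + 14 + 20 = 50.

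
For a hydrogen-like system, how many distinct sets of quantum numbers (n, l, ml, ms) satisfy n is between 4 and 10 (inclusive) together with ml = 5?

For each n in the range, tally the orbitals obeying ml = 5:
n=6 → 1; n=7 → 2; n=8 → 3; n=9 → 4; n=10 → 5.
Orbitals: 1 + 2 + 3 + 4 + 5 = 15. Including both spin states (ms = ±1/2) gives 2 × 15 = 30 states.

30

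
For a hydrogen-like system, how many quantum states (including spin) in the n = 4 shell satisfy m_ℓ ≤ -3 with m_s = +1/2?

Go through ℓ = 0, …, 3 (the values permitted for n = 4).
Contributions: ℓ=3 → 1.
Orbitals: 1. With m_s fixed to a single value there is one state per orbital, giving 1 state.

1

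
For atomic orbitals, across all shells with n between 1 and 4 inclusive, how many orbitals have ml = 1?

6

Per-shell orbital counts meeting the constraint:
n=2 → 1; n=3 → 2; n=4 → 3.
Total orbitals: 1 + 2 + 3 = 6.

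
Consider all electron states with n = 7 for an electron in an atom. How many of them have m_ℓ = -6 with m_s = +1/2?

1

Orbitals with m_ℓ = -6, by ℓ: ℓ=6 → 1.
Orbitals: 1. With m_s fixed to a single value there is one state per orbital, giving 1 state.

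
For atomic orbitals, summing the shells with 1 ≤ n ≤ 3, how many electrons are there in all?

28

Shell n has n² orbitals: 1²=1 + 2²=4 + 3²=9 = 14 orbitals.
Two spin states per orbital: 2 × 14 = 28 electrons.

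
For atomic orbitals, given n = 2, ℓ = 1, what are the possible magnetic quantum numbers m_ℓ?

m_ℓ takes every integer from −ℓ to +ℓ. With ℓ = 1 that gives the 3 values -1, 0, 1.

-1, 0, 1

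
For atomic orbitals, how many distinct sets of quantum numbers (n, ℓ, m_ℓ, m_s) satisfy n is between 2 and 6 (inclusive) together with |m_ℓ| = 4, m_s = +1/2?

6

Count contributing orbitals for each principal shell:
n=5 → 2; n=6 → 4.
Orbitals: 2 + 4 = 6. With m_s fixed to +1/2 there is one state per orbital, so 6 states.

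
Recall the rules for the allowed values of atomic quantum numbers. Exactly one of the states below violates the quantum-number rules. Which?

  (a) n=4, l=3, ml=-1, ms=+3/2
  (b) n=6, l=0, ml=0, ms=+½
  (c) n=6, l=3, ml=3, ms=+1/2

(a)

(a) has ms = +3/2, but an electron's spin must be ±1/2.
The remaining sets (b), (c) satisfy all four rules.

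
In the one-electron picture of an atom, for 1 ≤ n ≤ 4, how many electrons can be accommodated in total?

Total orbitals = 1² + 2² + 3² + 4² = 30. Doubling for spin gives 60 electrons.

60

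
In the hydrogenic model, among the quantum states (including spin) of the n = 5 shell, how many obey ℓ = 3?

14

With n = 5 the allowed ℓ are 0, 1, …, 4.
Orbitals with ℓ = 3, by ℓ: ℓ=3 → 7.
Orbitals: 7. Each orbital carries two spin states, so 7 × 2 = 14 states.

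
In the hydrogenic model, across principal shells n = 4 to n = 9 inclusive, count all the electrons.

Shell n has n² orbitals: 4²=16 + 5²=25 + 6²=36 + 7²=49 + 8²=64 + 9²=81 = 271 orbitals.
Two spin states per orbital: 2 × 271 = 542 electrons.

542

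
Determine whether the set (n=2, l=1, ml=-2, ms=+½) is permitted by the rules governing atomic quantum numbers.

Not allowed

The magnetic quantum number must satisfy −l ≤ ml ≤ l. With l = 1, ml can only be -1, 0, 1, so ml = -2 is forbidden.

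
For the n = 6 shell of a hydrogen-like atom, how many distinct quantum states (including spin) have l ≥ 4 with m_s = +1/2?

Per l-value: l=4 → 9; l=5 → 11.
Orbitals: 9 + 11 = 20. With m_s fixed to a single value there is one state per orbital, giving 20 states.

20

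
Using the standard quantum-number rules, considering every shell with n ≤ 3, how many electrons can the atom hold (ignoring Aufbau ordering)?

28

Total orbitals = 1² + 2² + 3² = 14. Doubling for spin gives 28 electrons.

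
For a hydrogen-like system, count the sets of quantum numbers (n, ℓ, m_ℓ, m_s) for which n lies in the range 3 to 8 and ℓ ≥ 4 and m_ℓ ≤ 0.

120

Work shell by shell — for each n, count the (ℓ, m_ℓ) pairs that satisfy ℓ ≥ 4 and m_ℓ ≤ 0:
n=5 → 5; n=6 → 11; n=7 → 18; n=8 → 26.
Orbitals: 5 + 11 + 18 + 26 = 60. Including both spin states (m_s = ±1/2) gives 2 × 60 = 120 states.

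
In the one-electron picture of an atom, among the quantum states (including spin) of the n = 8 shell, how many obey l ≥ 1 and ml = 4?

8

Go through l = 0, …, 7 (the values permitted for n = 8).
Per l-value: l=4 → 1; l=5 → 1; l=6 → 1; l=7 → 1.
Orbitals: 1 + 1 + 1 + 1 = 4. Each orbital carries two spin states, so 4 × 2 = 8 states.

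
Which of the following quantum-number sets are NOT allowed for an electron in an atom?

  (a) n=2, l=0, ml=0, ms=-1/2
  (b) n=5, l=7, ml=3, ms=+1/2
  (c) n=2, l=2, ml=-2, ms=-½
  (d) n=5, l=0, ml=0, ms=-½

(b) has l = 7 ≥ n = 5, violating 0 ≤ l ≤ n−1.
(c) has l = 2 ≥ n = 2, violating 0 ≤ l ≤ n−1.
The remaining sets (a), (d) satisfy all four rules.

(b) and (c)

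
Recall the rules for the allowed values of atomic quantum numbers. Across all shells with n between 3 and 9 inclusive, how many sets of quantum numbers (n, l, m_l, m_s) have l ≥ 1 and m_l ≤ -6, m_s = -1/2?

Count contributing orbitals for each principal shell:
n=7 → 1; n=8 → 3; n=9 → 6.
Orbitals: 1 + 3 + 6 = 10. With m_s fixed to -1/2 there is one state per orbital, so 10 states.

10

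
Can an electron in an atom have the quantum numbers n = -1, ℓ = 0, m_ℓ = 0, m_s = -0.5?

The principal quantum number must be a positive integer (n ≥ 1), but here n = -1.

Invalid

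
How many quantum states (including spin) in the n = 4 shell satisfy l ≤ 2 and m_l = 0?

For n = 4, l ranges over 0 … 3.
The (l, m_l) pairs meeting l ≤ 2 and m_l = 0 give: l=0 → 1; l=1 → 1; l=2 → 1.
Orbitals: 1 + 1 + 1 = 3. Each orbital carries two spin states, so 3 × 2 = 6 states.

6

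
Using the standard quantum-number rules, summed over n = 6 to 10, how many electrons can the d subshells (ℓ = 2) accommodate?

50

A d subshell (ℓ = 2) exists for every n ≥ 3, so shells n = 6, 7, 8, 9, 10 each contribute one — 5 subshells.
Since each d subshell holds 2(2·2+1) = 10 electrons, the total is 5 × 10 = 50.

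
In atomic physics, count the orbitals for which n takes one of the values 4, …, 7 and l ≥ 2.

110

Go shell by shell, enumerating (l, m_l) with l ≥ 2:
n=4 → 12; n=5 → 21; n=6 → 32; n=7 → 45.
Total orbitals: 12 + 21 + 32 + 45 = 110.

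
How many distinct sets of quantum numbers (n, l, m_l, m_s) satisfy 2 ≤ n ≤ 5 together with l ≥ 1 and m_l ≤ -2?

Go shell by shell, enumerating (l, m_l) with l ≥ 1 and m_l ≤ -2:
n=3 → 1; n=4 → 3; n=5 → 6.
Orbitals: 1 + 3 + 6 = 10. Including both spin states (m_s = ±1/2) gives 2 × 10 = 20 states.

20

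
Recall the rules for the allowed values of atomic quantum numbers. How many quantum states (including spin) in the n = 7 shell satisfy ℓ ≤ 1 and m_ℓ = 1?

2

Go through ℓ = 0, …, 6 (the values permitted for n = 7).
Per ℓ-value: ℓ=1 → 1.
Orbitals: 1. Each orbital carries two spin states, so 1 × 2 = 2 states.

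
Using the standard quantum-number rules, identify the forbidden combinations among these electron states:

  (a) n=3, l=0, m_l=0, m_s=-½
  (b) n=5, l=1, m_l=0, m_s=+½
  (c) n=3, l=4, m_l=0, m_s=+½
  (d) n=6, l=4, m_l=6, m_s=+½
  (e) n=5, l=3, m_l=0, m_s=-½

(c) has l = 4 ≥ n = 3, violating 0 ≤ l ≤ n−1.
(d) has |m_l| = 6 > l = 4, violating −l ≤ m_l ≤ l.
The remaining sets (a), (b), (e) satisfy all four rules.

(c) and (d)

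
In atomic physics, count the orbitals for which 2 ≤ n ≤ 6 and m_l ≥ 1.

35

Count contributing orbitals for each principal shell:
n=2 → 1; n=3 → 3; n=4 → 6; n=5 → 10; n=6 → 15.
Total orbitals: 1 + 3 + 6 + 10 + 15 = 35.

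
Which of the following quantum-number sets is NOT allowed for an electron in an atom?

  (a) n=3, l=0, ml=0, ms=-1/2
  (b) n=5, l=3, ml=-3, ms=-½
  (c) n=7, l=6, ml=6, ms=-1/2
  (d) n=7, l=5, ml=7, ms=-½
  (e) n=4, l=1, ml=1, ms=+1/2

(d) has |ml| = 7 > l = 5, violating −l ≤ ml ≤ l.
The remaining sets (a), (b), (c), (e) satisfy all four rules.

(d)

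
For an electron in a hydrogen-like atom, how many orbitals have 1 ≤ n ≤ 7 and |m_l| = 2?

Per-shell orbital counts meeting the constraint:
n=3 → 2; n=4 → 4; n=5 → 6; n=6 → 8; n=7 → 10.
Total orbitals: 2 + 4 + 6 + 8 + 10 = 30.

30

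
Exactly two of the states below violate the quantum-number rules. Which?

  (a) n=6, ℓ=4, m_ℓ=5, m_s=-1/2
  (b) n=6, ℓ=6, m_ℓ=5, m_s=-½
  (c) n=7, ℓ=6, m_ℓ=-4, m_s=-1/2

(a) and (b)

(a) has |m_ℓ| = 5 > ℓ = 4, violating −ℓ ≤ m_ℓ ≤ ℓ.
(b) has ℓ = 6 ≥ n = 6, violating 0 ≤ ℓ ≤ n−1.
The remaining set (c) satisfies all four rules.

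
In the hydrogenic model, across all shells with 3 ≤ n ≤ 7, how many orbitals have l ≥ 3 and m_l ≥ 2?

Per-shell orbital counts meeting the constraint:
n=4 → 2; n=5 → 5; n=6 → 9; n=7 → 14.
Total orbitals: 2 + 5 + 9 + 14 = 30.

30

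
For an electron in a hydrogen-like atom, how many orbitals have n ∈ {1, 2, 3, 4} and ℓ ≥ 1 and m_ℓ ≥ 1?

Work shell by shell — for each n, count the (ℓ, m_ℓ) pairs that satisfy ℓ ≥ 1 and m_ℓ ≥ 1:
n=2 → 1; n=3 → 3; n=4 → 6.
Total orbitals: 1 + 3 + 6 = 10.

10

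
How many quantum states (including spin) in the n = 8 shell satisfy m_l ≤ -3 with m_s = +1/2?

15

Go through l = 0, …, 7 (the values permitted for n = 8).
Per l-value: l=3 → 1; l=4 → 2; l=5 → 3; l=6 → 4; l=7 → 5.
Orbitals: 1 + 2 + 3 + 4 + 5 = 15. With m_s fixed to a single value there is one state per orbital, giving 15 states.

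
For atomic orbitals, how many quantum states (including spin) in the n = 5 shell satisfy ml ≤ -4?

Per l-value: l=4 → 1.
Orbitals: 1. Each orbital carries two spin states, so 1 × 2 = 2 states.

2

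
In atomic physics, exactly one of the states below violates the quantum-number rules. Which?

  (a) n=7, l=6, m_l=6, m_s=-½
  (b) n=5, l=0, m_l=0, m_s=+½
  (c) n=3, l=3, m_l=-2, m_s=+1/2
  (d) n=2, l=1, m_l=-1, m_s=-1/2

(c)

(c) has l = 3 ≥ n = 3, violating 0 ≤ l ≤ n−1.
The remaining sets (a), (b), (d) satisfy all four rules.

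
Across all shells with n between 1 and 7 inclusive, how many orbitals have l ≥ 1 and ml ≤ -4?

Go shell by shell, enumerating (l, ml) with l ≥ 1 and ml ≤ -4:
n=5 → 1; n=6 → 3; n=7 → 6.
Total orbitals: 1 + 3 + 6 = 10.

10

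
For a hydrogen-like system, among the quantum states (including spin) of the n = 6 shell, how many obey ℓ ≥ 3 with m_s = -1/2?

27

The n = 6 shell has ℓ = 0 through 5; check each.
Contributions: ℓ=3 → 7; ℓ=4 → 9; ℓ=5 → 11.
Orbitals: 7 + 9 + 11 = 27. With m_s fixed to a single value there is one state per orbital, giving 27 states.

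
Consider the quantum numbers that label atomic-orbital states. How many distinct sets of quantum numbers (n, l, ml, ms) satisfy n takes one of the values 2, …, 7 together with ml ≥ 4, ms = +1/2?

10

Count contributing orbitals for each principal shell:
n=5 → 1; n=6 → 3; n=7 → 6.
Orbitals: 1 + 3 + 6 = 10. With ms fixed to +1/2 there is one state per orbital, so 10 states.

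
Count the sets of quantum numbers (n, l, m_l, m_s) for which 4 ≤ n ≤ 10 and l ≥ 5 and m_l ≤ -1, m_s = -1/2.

For each n in the range, tally the orbitals obeying l ≥ 5 and m_l ≤ -1:
n=6 → 5; n=7 → 11; n=8 → 18; n=9 → 26; n=10 → 35.
Orbitals: 5 + 11 + 18 + 26 + 35 = 95. With m_s fixed to -1/2 there is one state per orbital, so 95 states.

95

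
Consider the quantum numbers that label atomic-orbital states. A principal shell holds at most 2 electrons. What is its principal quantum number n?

2n² = 2 ⇒ n² = 1 ⇒ n = 1.

n = 1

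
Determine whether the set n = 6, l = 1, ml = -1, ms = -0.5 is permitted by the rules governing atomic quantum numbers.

Allowed

n = 6 is a positive integer. l = 1 satisfies 0 ≤ l ≤ n−1 = 5. ml = -1 lies in the range −l … +l (here −1 … 1). ms = -1/2 is one of ±1/2.
All four constraints are satisfied.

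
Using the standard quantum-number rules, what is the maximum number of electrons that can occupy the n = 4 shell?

32

A shell holds 2n² electrons: 2 × 4² = 2 × 16 = 32.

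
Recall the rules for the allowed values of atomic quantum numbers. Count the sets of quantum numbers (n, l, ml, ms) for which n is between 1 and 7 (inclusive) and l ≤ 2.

100

Treat each shell separately and count matching orbitals:
n=1 → 1; n=2 → 4; n=3 → 9; n=4 → 9; n=5 → 9; n=6 → 9; n=7 → 9.
Orbitals: 1 + 4 + 9 + 9 + 9 + 9 + 9 = 50. Including both spin states (ms = ±1/2) gives 2 × 50 = 100 states.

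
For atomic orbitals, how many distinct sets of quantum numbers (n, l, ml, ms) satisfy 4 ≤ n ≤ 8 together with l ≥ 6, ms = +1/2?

41

Treat each shell separately and count matching orbitals:
n=7 → 13; n=8 → 28.
Orbitals: 13 + 28 = 41. With ms fixed to +1/2 there is one state per orbital, so 41 states.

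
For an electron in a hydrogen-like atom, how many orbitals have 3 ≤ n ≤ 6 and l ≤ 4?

75

Per-shell orbital counts meeting the constraint:
n=3 → 9; n=4 → 16; n=5 → 25; n=6 → 25.
Total orbitals: 9 + 16 + 25 + 25 = 75.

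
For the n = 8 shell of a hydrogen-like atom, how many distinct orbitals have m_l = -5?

3

Go through l = 0, …, 7 (the values permitted for n = 8).
Orbitals with m_l = -5, by l: l=5 → 1; l=6 → 1; l=7 → 1.
Total orbitals: 1 + 1 + 1 = 3.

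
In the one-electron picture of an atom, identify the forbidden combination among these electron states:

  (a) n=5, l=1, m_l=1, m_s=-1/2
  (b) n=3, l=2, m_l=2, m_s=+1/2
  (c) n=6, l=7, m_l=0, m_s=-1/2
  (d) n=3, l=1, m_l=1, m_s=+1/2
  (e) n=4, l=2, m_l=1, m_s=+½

(c) has l = 7 ≥ n = 6, violating 0 ≤ l ≤ n−1.
The remaining sets (a), (b), (d), (e) satisfy all four rules.

(c)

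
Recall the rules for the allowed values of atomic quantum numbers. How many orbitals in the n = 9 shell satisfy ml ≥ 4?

15

The n = 9 shell has l = 0 through 8; check each.
Orbitals with ml ≥ 4, by l: l=4 → 1; l=5 → 2; l=6 → 3; l=7 → 4; l=8 → 5.
Total orbitals: 1 + 2 + 3 + 4 + 5 = 15.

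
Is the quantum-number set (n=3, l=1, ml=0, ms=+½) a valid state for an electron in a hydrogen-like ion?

n = 3 is a positive integer. l = 1 satisfies 0 ≤ l ≤ n−1 = 2. ml = 0 lies in the range −l … +l (here −1 … 1). ms = +1/2 is one of ±1/2.
All four constraints are satisfied.

Valid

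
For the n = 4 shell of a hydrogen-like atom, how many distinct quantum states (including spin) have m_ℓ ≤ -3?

2

For n = 4, ℓ ranges over 0 … 3.
Per ℓ-value: ℓ=3 → 1.
Orbitals: 1. Each orbital carries two spin states, so 1 × 2 = 2 states.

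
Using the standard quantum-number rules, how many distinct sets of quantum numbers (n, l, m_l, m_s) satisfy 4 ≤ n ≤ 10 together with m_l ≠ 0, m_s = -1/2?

Go shell by shell, enumerating (l, m_l) with m_l ≠ 0:
n=4 → 12; n=5 → 20; n=6 → 30; n=7 → 42; n=8 → 56; n=9 → 72; n=10 → 90.
Orbitals: 12 + 20 + 30 + 42 + 56 + 72 + 90 = 322. With m_s fixed to -1/2 there is one state per orbital, so 322 states.

322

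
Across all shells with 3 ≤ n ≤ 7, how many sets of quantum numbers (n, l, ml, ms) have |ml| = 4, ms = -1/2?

12

For each n in the range, tally the orbitals obeying |ml| = 4:
n=5 → 2; n=6 → 4; n=7 → 6.
Orbitals: 2 + 4 + 6 = 12. With ms fixed to -1/2 there is one state per orbital, so 12 states.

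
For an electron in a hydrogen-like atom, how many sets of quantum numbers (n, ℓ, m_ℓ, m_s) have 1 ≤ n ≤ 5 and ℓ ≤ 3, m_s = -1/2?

Go shell by shell, enumerating (ℓ, m_ℓ) with ℓ ≤ 3:
n=1 → 1; n=2 → 4; n=3 → 9; n=4 → 16; n=5 → 16.
Orbitals: 1 + 4 + 9 + 16 + 16 = 46. With m_s fixed to -1/2 there is one state per orbital, so 46 states.

46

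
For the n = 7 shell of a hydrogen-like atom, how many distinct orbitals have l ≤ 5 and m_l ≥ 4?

3

With n = 7 the allowed l are 0, 1, …, 6.
Contributions: l=4 → 1; l=5 → 2.
Total orbitals: 1 + 2 = 3.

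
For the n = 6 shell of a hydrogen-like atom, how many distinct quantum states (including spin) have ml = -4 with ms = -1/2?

2

For n = 6, l ranges over 0 … 5.
Contributions: l=4 → 1; l=5 → 1.
Orbitals: 1 + 1 = 2. With ms fixed to a single value there is one state per orbital, giving 2 states.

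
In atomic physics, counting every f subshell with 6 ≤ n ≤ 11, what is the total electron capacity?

84

An f subshell (ℓ = 3) exists for every n ≥ 4, so shells n = 6, 7, 8, 9, 10, 11 each contribute one — 6 subshells.
Since each f subshell holds 2(2·3+1) = 14 electrons, the total is 6 × 14 = 84.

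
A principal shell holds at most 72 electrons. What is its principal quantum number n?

2n² = 72 ⇒ n² = 36 ⇒ n = 6.

n = 6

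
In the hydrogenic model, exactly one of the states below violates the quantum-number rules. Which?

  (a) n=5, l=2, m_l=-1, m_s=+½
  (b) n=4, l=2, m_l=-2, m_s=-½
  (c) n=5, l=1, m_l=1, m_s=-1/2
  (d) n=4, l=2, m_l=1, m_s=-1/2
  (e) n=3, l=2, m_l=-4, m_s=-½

(e)

(e) has |m_l| = 4 > l = 2, violating −l ≤ m_l ≤ l.
The remaining sets (a), (b), (c), (d) satisfy all four rules.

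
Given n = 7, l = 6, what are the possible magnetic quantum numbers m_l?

-6, -5, -4, -3, -2, -1, 0, 1, 2, 3, 4, 5, 6

m_l takes every integer from −l to +l. With l = 6 that gives the 13 values -6, -5, -4, -3, -2, -1, 0, 1, 2, 3, 4, 5, 6.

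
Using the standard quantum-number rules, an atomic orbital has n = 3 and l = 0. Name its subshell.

l = 0 corresponds to the letter 's', so the subshell is 3s.

3s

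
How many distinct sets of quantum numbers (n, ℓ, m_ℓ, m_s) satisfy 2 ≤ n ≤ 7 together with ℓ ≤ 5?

252

Per-shell orbital counts meeting the constraint:
n=2 → 4; n=3 → 9; n=4 → 16; n=5 → 25; n=6 → 36; n=7 → 36.
Orbitals: 4 + 9 + 16 + 25 + 36 + 36 = 126. Including both spin states (m_s = ±1/2) gives 2 × 126 = 252 states.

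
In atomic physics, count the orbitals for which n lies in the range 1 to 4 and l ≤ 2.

Go shell by shell, enumerating (l, ml) with l ≤ 2:
n=1 → 1; n=2 → 4; n=3 → 9; n=4 → 9.
Total orbitals: 1 + 4 + 9 + 9 = 23.

23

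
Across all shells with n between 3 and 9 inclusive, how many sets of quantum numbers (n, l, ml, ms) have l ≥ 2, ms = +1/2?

Work shell by shell — for each n, count the (l, ml) pairs that satisfy l ≥ 2:
n=3 → 5; n=4 → 12; n=5 → 21; n=6 → 32; n=7 → 45; n=8 → 60; n=9 → 77.
Orbitals: 5 + 12 + 21 + 32 + 45 + 60 + 77 = 252. With ms fixed to +1/2 there is one state per orbital, so 252 states.

252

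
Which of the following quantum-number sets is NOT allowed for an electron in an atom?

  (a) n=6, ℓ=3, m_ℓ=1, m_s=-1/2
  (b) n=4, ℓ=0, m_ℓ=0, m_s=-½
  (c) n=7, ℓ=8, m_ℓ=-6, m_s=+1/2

(c) has ℓ = 8 ≥ n = 7, violating 0 ≤ ℓ ≤ n−1.
The remaining sets (a), (b) satisfy all four rules.

(c)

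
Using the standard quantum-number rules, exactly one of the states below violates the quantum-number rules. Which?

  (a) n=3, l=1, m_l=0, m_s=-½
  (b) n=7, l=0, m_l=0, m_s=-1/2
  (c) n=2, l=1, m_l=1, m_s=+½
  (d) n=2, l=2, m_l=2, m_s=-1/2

(d)

(d) has l = 2 ≥ n = 2, violating 0 ≤ l ≤ n−1.
The remaining sets (a), (b), (c) satisfy all four rules.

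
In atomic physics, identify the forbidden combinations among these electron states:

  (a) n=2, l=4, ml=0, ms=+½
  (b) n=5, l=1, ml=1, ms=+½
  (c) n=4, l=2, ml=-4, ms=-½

(a) and (c)

(a) has l = 4 ≥ n = 2, violating 0 ≤ l ≤ n−1.
(c) has |ml| = 4 > l = 2, violating −l ≤ ml ≤ l.
The remaining set (b) satisfies all four rules.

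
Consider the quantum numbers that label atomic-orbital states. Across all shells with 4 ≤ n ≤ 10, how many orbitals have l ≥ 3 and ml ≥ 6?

Count contributing orbitals for each principal shell:
n=7 → 1; n=8 → 3; n=9 → 6; n=10 → 10.
Total orbitals: 1 + 3 + 6 + 10 = 20.

20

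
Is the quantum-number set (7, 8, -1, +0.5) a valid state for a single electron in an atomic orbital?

The orbital quantum number must satisfy 0 ≤ l ≤ n−1. With n = 7 the allowed l values are 0, 1, 2, 3, 4, 5, 6, so l = 8 is out of range.

Not allowed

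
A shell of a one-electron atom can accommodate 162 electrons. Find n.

2n² = 162 ⇒ n² = 81 ⇒ n = 9.

n = 9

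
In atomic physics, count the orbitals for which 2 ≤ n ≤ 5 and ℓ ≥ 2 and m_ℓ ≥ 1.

16

Go shell by shell, enumerating (ℓ, m_ℓ) with ℓ ≥ 2 and m_ℓ ≥ 1:
n=3 → 2; n=4 → 5; n=5 → 9.
Total orbitals: 2 + 5 + 9 = 16.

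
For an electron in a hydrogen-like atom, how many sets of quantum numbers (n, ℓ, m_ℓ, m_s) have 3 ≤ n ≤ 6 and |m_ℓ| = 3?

24

Treat each shell separately and count matching orbitals:
n=4 → 2; n=5 → 4; n=6 → 6.
Orbitals: 2 + 4 + 6 = 12. Including both spin states (m_s = ±1/2) gives 2 × 12 = 24 states.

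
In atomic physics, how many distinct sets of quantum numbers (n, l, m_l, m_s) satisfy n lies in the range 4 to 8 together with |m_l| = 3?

60

Per-shell orbital counts meeting the constraint:
n=4 → 2; n=5 → 4; n=6 → 6; n=7 → 8; n=8 → 10.
Orbitals: 2 + 4 + 6 + 8 + 10 = 30. Including both spin states (m_s = ±1/2) gives 2 × 30 = 60 states.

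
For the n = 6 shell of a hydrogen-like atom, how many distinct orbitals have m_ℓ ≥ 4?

3

For n = 6, ℓ ranges over 0 … 5.
The (ℓ, m_ℓ) pairs meeting m_ℓ ≥ 4 give: ℓ=4 → 1; ℓ=5 → 2.
Total orbitals: 1 + 2 = 3.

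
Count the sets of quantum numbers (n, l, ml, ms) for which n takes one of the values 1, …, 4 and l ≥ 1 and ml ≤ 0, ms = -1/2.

16

Treat each shell separately and count matching orbitals:
n=2 → 2; n=3 → 5; n=4 → 9.
Orbitals: 2 + 5 + 9 = 16. With ms fixed to -1/2 there is one state per orbital, so 16 states.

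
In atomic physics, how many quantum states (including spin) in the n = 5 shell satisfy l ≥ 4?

The (l, ml) pairs meeting l ≥ 4 give: l=4 → 9.
Orbitals: 9. Each orbital carries two spin states, so 9 × 2 = 18 states.

18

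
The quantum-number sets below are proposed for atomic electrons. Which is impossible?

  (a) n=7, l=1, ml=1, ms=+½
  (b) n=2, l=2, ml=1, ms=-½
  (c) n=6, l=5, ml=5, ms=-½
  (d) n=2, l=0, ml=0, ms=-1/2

(b) has l = 2 ≥ n = 2, violating 0 ≤ l ≤ n−1.
The remaining sets (a), (c), (d) satisfy all four rules.

(b)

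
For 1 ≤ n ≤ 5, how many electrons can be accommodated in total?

110

Total orbitals = 1² + 2² + 3² + 4² + 5² = 55. Doubling for spin gives 110 electrons.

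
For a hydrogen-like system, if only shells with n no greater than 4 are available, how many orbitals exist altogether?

30

Total orbitals = 1² + 2² + 3² + 4² = 30.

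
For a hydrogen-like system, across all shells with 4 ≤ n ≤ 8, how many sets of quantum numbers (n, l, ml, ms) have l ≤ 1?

Work shell by shell — for each n, count the (l, ml) pairs that satisfy l ≤ 1:
n=4 → 4; n=5 → 4; n=6 → 4; n=7 → 4; n=8 → 4.
Orbitals: 4 + 4 + 4 + 4 + 4 = 20. Including both spin states (ms = ±1/2) gives 2 × 20 = 40 states.

40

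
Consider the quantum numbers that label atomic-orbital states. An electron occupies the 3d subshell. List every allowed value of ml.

The 3d subshell has l = 2, and ml takes every integer from −l to +l. With l = 2 that gives the 5 values -2, -1, 0, 1, 2.

-2, -1, 0, 1, 2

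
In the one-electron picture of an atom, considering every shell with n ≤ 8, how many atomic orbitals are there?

204

Total orbitals = 1² + 2² + 3² + 4² + 5² + 6² + 7² + 8² = 204.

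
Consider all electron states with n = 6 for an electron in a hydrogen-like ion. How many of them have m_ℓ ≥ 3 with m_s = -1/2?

The n = 6 shell has ℓ = 0 through 5; check each.
The (ℓ, m_ℓ) pairs meeting m_ℓ ≥ 3 give: ℓ=3 → 1; ℓ=4 → 2; ℓ=5 → 3.
Orbitals: 1 + 2 + 3 = 6. With m_s fixed to a single value there is one state per orbital, giving 6 states.

6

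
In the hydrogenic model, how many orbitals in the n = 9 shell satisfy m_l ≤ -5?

The (l, m_l) pairs meeting m_l ≤ -5 give: l=5 → 1; l=6 → 2; l=7 → 3; l=8 → 4.
Total orbitals: 1 + 2 + 3 + 4 = 10.

10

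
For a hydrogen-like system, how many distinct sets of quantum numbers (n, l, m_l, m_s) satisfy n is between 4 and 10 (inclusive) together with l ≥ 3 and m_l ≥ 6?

40

Go shell by shell, enumerating (l, m_l) with l ≥ 3 and m_l ≥ 6:
n=7 → 1; n=8 → 3; n=9 → 6; n=10 → 10.
Orbitals: 1 + 3 + 6 + 10 = 20. Including both spin states (m_s = ±1/2) gives 2 × 20 = 40 states.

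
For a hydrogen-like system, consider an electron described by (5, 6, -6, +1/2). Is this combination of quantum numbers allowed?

Invalid

The orbital quantum number must satisfy 0 ≤ l ≤ n−1. With n = 5 the allowed l values are 0, 1, 2, 3, 4, so l = 6 is out of range.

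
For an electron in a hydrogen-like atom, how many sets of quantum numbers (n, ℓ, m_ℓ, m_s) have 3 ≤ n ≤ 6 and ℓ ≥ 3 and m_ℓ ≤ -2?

32

Per-shell orbital counts meeting the constraint:
n=4 → 2; n=5 → 5; n=6 → 9.
Orbitals: 2 + 5 + 9 = 16. Including both spin states (m_s = ±1/2) gives 2 × 16 = 32 states.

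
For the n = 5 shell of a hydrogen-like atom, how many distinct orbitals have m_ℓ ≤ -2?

With n = 5 the allowed ℓ are 0, 1, …, 4.
Per ℓ-value: ℓ=2 → 1; ℓ=3 → 2; ℓ=4 → 3.
Total orbitals: 1 + 2 + 3 = 6.

6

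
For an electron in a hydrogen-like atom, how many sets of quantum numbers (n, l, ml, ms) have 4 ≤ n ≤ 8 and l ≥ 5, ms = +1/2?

Go shell by shell, enumerating (l, ml) with l ≥ 5:
n=6 → 11; n=7 → 24; n=8 → 39.
Orbitals: 11 + 24 + 39 = 74. With ms fixed to +1/2 there is one state per orbital, so 74 states.

74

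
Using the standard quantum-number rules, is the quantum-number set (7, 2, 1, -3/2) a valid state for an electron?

Invalid

The spin quantum number for an electron can only be m_s = +1/2 or −1/2; m_s = -3/2 is not one of those.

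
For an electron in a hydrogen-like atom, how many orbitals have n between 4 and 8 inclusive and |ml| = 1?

50

Count contributing orbitals for each principal shell:
n=4 → 6; n=5 → 8; n=6 → 10; n=7 → 12; n=8 → 14.
Total orbitals: 6 + 8 + 10 + 12 + 14 = 50.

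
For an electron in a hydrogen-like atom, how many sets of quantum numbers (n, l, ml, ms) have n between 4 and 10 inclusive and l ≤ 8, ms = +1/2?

Work shell by shell — for each n, count the (l, ml) pairs that satisfy l ≤ 8:
n=4 → 16; n=5 → 25; n=6 → 36; n=7 → 49; n=8 → 64; n=9 → 81; n=10 → 81.
Orbitals: 16 + 25 + 36 + 49 + 64 + 81 + 81 = 352. With ms fixed to +1/2 there is one state per orbital, so 352 states.

352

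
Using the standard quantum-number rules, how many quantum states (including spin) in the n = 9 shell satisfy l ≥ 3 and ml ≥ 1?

66

For n = 9, l ranges over 0 … 8.
The (l, ml) pairs meeting l ≥ 3 and ml ≥ 1 give: l=3 → 3; l=4 → 4; l=5 → 5; l=6 → 6; l=7 → 7; l=8 → 8.
Orbitals: 3 + 4 + 5 + 6 + 7 + 8 = 33. Each orbital carries two spin states, so 33 × 2 = 66 states.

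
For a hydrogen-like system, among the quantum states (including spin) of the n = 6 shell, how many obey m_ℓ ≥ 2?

The n = 6 shell has ℓ = 0 through 5; check each.
The (ℓ, m_ℓ) pairs meeting m_ℓ ≥ 2 give: ℓ=2 → 1; ℓ=3 → 2; ℓ=4 → 3; ℓ=5 → 4.
Orbitals: 1 + 2 + 3 + 4 = 10. Each orbital carries two spin states, so 10 × 2 = 20 states.

20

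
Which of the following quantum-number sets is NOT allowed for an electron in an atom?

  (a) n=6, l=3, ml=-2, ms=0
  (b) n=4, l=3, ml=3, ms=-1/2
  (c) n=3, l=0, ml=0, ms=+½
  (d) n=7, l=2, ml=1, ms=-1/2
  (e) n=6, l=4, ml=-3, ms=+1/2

(a)

(a) has ms = 0, but an electron's spin must be ±1/2.
The remaining sets (b), (c), (d), (e) satisfy all four rules.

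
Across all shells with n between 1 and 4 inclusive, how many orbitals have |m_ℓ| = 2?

Work shell by shell — for each n, count the (ℓ, m_ℓ) pairs that satisfy |m_ℓ| = 2:
n=3 → 2; n=4 → 4.
Total orbitals: 2 + 4 = 6.

6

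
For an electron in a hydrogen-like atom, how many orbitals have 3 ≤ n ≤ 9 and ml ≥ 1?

119

Work shell by shell — for each n, count the (l, ml) pairs that satisfy ml ≥ 1:
n=3 → 3; n=4 → 6; n=5 → 10; n=6 → 15; n=7 → 21; n=8 → 28; n=9 → 36.
Total orbitals: 3 + 6 + 10 + 15 + 21 + 28 + 36 = 119.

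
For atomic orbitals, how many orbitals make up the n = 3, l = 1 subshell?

A subshell has 2l+1 orbitals; with l = 1, that's 3.

3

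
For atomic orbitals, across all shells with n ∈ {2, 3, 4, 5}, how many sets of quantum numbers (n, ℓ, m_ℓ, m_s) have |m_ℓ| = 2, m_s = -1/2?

12

Go shell by shell, enumerating (ℓ, m_ℓ) with |m_ℓ| = 2:
n=3 → 2; n=4 → 4; n=5 → 6.
Orbitals: 2 + 4 + 6 = 12. With m_s fixed to -1/2 there is one state per orbital, so 12 states.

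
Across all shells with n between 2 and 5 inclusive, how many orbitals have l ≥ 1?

50

For each n in the range, tally the orbitals obeying l ≥ 1:
n=2 → 3; n=3 → 8; n=4 → 15; n=5 → 24.
Total orbitals: 3 + 8 + 15 + 24 = 50.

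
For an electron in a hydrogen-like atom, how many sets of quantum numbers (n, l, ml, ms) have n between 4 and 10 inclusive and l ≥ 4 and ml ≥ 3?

Per-shell orbital counts meeting the constraint:
n=5 → 2; n=6 → 5; n=7 → 9; n=8 → 14; n=9 → 20; n=10 → 27.
Orbitals: 2 + 5 + 9 + 14 + 20 + 27 = 77. Including both spin states (ms = ±1/2) gives 2 × 77 = 154 states.

154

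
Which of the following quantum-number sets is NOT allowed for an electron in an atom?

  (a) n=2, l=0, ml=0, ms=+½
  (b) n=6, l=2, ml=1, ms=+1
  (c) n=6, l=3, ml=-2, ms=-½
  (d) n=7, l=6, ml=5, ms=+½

(b)

(b) has ms = +1, but an electron's spin must be ±1/2.
The remaining sets (a), (c), (d) satisfy all four rules.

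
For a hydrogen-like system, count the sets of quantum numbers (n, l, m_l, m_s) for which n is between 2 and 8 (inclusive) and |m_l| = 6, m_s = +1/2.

Count contributing orbitals for each principal shell:
n=7 → 2; n=8 → 4.
Orbitals: 2 + 4 = 6. With m_s fixed to +1/2 there is one state per orbital, so 6 states.

6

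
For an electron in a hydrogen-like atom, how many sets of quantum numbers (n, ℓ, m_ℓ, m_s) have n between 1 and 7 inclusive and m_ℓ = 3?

Treat each shell separately and count matching orbitals:
n=4 → 1; n=5 → 2; n=6 → 3; n=7 → 4.
Orbitals: 1 + 2 + 3 + 4 = 10. Including both spin states (m_s = ±1/2) gives 2 × 10 = 20 states.

20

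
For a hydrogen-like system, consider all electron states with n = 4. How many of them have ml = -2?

The (l, ml) pairs meeting ml = -2 give: l=2 → 1; l=3 → 1.
Orbitals: 1 + 1 = 2. Each orbital carries two spin states, so 2 × 2 = 4 states.

4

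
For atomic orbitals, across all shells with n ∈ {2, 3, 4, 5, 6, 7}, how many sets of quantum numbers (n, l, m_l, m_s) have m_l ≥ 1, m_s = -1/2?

For each n in the range, tally the orbitals obeying m_l ≥ 1:
n=2 → 1; n=3 → 3; n=4 → 6; n=5 → 10; n=6 → 15; n=7 → 21.
Orbitals: 1 + 3 + 6 + 10 + 15 + 21 = 56. With m_s fixed to -1/2 there is one state per orbital, so 56 states.

56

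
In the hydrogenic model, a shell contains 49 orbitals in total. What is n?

n = 7

n² = 49 ⇒ n = 7.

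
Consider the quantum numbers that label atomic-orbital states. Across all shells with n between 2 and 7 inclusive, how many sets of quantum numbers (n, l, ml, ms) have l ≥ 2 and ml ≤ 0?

Per-shell orbital counts meeting the constraint:
n=3 → 3; n=4 → 7; n=5 → 12; n=6 → 18; n=7 → 25.
Orbitals: 3 + 7 + 12 + 18 + 25 = 65. Including both spin states (ms = ±1/2) gives 2 × 65 = 130 states.

130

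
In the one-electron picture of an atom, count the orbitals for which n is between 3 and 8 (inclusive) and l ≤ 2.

For each n in the range, tally the orbitals obeying l ≤ 2:
n=3 → 9; n=4 → 9; n=5 → 9; n=6 → 9; n=7 → 9; n=8 → 9.
Total orbitals: 9 + 9 + 9 + 9 + 9 + 9 = 54.

54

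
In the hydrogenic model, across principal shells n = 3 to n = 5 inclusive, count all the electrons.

100

Shell n has n² orbitals: 3²=9 + 4²=16 + 5²=25 = 50 orbitals.
Two spin states per orbital: 2 × 50 = 100 electrons.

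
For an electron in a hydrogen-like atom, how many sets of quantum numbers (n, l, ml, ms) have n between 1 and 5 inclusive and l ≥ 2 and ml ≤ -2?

Go shell by shell, enumerating (l, ml) with l ≥ 2 and ml ≤ -2:
n=3 → 1; n=4 → 3; n=5 → 6.
Orbitals: 1 + 3 + 6 = 10. Including both spin states (ms = ±1/2) gives 2 × 10 = 20 states.

20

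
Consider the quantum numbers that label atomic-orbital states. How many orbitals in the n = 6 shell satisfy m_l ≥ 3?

The n = 6 shell has l = 0 through 5; check each.
Per l-value: l=3 → 1; l=4 → 2; l=5 → 3.
Total orbitals: 1 + 2 + 3 = 6.

6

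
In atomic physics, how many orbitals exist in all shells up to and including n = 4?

30

Total orbitals = 1² + 2² + 3² + 4² = 30.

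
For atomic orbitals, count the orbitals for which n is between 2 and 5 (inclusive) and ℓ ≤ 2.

For each n in the range, tally the orbitals obeying ℓ ≤ 2:
n=2 → 4; n=3 → 9; n=4 → 9; n=5 → 9.
Total orbitals: 4 + 9 + 9 + 9 = 31.

31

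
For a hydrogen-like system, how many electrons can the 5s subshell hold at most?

A subshell with l = 0 has 2l+1 = 1 orbital, each holding 2 electrons (spin ±1/2), so 1 × 2 = 2.

2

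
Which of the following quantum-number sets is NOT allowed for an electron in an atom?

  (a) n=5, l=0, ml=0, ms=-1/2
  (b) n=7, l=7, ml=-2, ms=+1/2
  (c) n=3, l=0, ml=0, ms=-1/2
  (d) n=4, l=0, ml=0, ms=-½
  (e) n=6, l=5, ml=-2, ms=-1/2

(b) has l = 7 ≥ n = 7, violating 0 ≤ l ≤ n−1.
The remaining sets (a), (c), (d), (e) satisfy all four rules.

(b)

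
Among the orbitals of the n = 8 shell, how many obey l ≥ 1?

The n = 8 shell has l = 0 through 7; check each.
Contributions: l=1 → 3; l=2 → 5; l=3 → 7; l=4 → 9; l=5 → 11; l=6 → 13; l=7 → 15.
Total orbitals: 3 + 5 + 7 + 9 + 11 + 13 + 15 = 63.

63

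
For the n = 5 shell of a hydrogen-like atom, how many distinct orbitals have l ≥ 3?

16

Go through l = 0, …, 4 (the values permitted for n = 5).
Orbitals with l ≥ 3, by l: l=3 → 7; l=4 → 9.
Total orbitals: 7 + 9 = 16.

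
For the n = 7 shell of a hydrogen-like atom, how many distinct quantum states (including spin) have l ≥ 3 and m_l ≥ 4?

12

With n = 7 the allowed l are 0, 1, …, 6.
Contributions: l=4 → 1; l=5 → 2; l=6 → 3.
Orbitals: 1 + 2 + 3 = 6. Each orbital carries two spin states, so 6 × 2 = 12 states.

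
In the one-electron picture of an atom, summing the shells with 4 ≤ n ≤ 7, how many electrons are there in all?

252

Shell n has n² orbitals: 4²=16 + 5²=25 + 6²=36 + 7²=49 = 126 orbitals.
Two spin states per orbital: 2 × 126 = 252 electrons.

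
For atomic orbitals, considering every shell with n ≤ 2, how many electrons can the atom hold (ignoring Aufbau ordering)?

10

Total orbitals = 1² + 2² = 5. Doubling for spin gives 10 electrons.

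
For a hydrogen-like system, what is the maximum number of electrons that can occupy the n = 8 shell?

A shell holds 2n² electrons: 2 × 8² = 2 × 64 = 128.

128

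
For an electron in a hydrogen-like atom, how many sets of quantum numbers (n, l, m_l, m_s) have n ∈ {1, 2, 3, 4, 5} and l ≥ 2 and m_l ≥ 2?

20

Treat each shell separately and count matching orbitals:
n=3 → 1; n=4 → 3; n=5 → 6.
Orbitals: 1 + 3 + 6 = 10. Including both spin states (m_s = ±1/2) gives 2 × 10 = 20 states.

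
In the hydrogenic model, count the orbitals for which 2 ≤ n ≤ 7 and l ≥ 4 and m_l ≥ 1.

28

Go shell by shell, enumerating (l, m_l) with l ≥ 4 and m_l ≥ 1:
n=5 → 4; n=6 → 9; n=7 → 15.
Total orbitals: 4 + 9 + 15 = 28.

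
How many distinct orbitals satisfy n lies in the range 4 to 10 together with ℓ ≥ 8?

Count contributing orbitals for each principal shell:
n=9 → 17; n=10 → 36.
Total orbitals: 17 + 36 = 53.

53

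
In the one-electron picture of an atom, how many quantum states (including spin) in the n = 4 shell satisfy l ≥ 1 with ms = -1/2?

With n = 4 the allowed l are 0, 1, …, 3.
Orbitals with l ≥ 1, by l: l=1 → 3; l=2 → 5; l=3 → 7.
Orbitals: 3 + 5 + 7 = 15. With ms fixed to a single value there is one state per orbital, giving 15 states.

15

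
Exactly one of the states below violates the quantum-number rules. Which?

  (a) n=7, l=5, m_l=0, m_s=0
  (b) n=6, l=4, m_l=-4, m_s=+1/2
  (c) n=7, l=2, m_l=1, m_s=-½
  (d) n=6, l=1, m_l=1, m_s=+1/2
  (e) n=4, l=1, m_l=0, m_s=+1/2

(a)

(a) has m_s = 0, but an electron's spin must be ±1/2.
The remaining sets (b), (c), (d), (e) satisfy all four rules.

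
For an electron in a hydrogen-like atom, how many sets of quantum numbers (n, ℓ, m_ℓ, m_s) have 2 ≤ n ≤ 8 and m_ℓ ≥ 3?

Work shell by shell — for each n, count the (ℓ, m_ℓ) pairs that satisfy m_ℓ ≥ 3:
n=4 → 1; n=5 → 3; n=6 → 6; n=7 → 10; n=8 → 15.
Orbitals: 1 + 3 + 6 + 10 + 15 = 35. Including both spin states (m_s = ±1/2) gives 2 × 35 = 70 states.

70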